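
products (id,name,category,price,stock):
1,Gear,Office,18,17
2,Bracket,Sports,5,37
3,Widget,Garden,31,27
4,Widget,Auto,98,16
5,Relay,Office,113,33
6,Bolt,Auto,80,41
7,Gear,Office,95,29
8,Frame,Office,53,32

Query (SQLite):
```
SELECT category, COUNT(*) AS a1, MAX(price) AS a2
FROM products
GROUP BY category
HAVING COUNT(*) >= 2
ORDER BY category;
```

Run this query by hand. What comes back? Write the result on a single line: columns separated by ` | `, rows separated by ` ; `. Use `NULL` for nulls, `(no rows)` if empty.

Auto | 2 | 98 ; Office | 4 | 113

Group products by category.
Per group compute: COUNT(*), MAX(price).
HAVING: drop groups with fewer than 2 rows.
  Auto: ids {4, 6} → COUNT(*)=2, MAX(price)=98
  Garden: ids {3} → COUNT(*)=1, MAX(price)=31
  Office: ids {1, 5, 7, 8} → COUNT(*)=4, MAX(price)=113
  Sports: ids {2} → COUNT(*)=1, MAX(price)=5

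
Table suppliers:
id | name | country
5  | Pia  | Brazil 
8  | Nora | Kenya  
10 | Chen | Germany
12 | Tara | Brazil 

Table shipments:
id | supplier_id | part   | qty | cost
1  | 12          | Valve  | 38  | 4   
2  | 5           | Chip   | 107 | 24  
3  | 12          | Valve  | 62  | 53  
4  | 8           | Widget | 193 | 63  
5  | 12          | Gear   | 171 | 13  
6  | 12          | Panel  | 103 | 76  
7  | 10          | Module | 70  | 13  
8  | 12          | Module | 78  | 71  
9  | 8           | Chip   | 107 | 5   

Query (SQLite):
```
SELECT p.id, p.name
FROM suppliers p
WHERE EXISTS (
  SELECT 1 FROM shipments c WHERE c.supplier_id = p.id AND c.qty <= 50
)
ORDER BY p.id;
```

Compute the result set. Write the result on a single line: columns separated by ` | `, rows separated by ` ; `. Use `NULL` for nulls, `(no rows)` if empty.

12 | Tara

For each suppliers row, check whether any shipments with matching supplier_id has qty <= 50.
Keep rows where that is true.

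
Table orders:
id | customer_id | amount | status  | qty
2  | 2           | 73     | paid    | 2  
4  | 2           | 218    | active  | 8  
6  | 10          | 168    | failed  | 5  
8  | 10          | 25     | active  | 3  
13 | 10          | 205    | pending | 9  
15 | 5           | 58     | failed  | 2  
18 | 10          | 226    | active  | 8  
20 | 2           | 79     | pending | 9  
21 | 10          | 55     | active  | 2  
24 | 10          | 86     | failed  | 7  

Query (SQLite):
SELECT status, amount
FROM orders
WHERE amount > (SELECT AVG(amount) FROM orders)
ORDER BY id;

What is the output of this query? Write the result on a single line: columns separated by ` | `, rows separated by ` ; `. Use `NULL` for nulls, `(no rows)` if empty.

Scalar subquery: AVG(amount) over all orders rows = 119.3.
Keep rows where amount > that value.

active | 218 ; failed | 168 ; pending | 205 ; active | 226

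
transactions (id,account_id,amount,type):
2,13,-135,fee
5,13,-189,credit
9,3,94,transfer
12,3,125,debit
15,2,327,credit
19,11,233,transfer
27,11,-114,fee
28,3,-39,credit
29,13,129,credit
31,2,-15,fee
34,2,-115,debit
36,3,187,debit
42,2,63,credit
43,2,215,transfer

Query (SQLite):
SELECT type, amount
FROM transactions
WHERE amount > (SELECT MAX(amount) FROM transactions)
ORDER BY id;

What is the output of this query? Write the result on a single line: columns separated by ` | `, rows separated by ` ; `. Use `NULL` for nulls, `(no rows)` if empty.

Scalar subquery: MAX(amount) over all transactions rows = 327.
Keep rows where amount > that value.

(no rows)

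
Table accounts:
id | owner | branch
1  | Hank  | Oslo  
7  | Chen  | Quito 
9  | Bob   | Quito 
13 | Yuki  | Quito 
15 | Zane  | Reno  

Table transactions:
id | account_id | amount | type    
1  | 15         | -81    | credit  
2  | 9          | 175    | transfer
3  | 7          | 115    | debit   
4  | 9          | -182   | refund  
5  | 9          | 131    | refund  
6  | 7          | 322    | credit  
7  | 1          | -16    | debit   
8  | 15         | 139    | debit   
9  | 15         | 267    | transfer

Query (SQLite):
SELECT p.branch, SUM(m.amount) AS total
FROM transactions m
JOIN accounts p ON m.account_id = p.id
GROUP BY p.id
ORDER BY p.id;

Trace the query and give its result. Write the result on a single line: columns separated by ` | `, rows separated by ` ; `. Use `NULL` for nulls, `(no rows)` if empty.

Oslo | -16 ; Quito | 437 ; Quito | 124 ; Reno | 325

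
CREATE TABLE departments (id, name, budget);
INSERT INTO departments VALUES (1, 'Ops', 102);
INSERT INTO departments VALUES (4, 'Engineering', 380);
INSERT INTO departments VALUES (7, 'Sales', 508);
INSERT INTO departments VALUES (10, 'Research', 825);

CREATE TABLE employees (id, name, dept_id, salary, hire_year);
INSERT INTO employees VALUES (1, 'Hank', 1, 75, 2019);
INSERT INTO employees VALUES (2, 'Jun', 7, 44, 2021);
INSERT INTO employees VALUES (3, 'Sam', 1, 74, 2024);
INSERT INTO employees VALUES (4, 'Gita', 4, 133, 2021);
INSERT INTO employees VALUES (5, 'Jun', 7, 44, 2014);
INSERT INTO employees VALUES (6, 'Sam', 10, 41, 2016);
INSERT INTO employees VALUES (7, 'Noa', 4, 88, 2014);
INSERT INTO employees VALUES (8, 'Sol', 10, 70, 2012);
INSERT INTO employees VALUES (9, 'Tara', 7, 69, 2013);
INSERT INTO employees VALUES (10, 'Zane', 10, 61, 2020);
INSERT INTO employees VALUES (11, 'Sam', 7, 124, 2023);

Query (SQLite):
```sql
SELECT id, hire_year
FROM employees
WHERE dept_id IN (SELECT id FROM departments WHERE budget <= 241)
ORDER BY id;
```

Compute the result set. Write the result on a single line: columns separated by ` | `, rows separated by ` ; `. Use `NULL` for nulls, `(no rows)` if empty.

Inner query: departments.id where budget <= 241.
Outer: keep employees rows whose dept_id is in that set.
Inner query → {1}

1 | 2019 ; 3 | 2024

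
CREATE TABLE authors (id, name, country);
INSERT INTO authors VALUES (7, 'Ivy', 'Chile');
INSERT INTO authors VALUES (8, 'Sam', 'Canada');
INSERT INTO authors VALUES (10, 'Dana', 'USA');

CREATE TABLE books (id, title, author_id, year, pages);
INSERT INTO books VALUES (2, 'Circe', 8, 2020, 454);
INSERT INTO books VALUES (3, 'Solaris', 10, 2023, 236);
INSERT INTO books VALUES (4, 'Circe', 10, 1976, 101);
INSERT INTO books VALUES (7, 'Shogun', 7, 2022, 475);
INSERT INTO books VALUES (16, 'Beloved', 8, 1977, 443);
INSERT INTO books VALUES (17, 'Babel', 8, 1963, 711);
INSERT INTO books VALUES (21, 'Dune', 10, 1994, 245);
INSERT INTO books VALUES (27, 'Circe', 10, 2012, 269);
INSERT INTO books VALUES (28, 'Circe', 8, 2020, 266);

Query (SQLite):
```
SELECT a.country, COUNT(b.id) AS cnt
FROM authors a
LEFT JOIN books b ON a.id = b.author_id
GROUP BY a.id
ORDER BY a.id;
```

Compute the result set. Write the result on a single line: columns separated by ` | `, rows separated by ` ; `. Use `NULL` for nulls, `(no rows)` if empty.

Chile | 1 ; Canada | 4 ; USA | 4

LEFT JOIN keeps every authors row; unmatched ones get NULL for books columns.
Group by authors.id and compute COUNT(b.id). COUNT(col) of an all-NULL group is 0.
  7: ids {7} → COUNT(b.id)=1
  8: ids {2, 16, 17, 28} → COUNT(b.id)=4
  10: ids {3, 4, 21, 27} → COUNT(b.id)=4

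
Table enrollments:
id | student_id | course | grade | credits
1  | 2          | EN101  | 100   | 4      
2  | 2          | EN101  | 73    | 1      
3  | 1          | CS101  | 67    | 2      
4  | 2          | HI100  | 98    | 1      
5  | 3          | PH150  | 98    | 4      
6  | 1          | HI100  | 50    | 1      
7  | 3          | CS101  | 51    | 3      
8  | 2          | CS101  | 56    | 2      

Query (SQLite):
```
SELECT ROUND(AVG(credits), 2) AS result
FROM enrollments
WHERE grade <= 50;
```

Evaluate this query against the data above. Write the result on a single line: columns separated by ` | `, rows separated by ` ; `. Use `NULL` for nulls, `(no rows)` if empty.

Rows where grade <= 50 → credits values: [1].
AVG = 1 / 1 (rounded to 2 dp).

1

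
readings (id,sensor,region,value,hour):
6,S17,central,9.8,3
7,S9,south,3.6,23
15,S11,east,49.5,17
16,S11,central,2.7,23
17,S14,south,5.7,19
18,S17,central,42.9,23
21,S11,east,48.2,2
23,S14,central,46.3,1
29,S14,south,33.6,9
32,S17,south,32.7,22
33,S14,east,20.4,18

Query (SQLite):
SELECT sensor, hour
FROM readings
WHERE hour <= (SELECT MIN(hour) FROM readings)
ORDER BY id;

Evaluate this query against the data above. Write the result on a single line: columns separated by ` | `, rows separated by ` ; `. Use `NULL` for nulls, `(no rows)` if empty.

S14 | 1

Scalar subquery: MIN(hour) over all readings rows = 1.
Keep rows where hour <= that value.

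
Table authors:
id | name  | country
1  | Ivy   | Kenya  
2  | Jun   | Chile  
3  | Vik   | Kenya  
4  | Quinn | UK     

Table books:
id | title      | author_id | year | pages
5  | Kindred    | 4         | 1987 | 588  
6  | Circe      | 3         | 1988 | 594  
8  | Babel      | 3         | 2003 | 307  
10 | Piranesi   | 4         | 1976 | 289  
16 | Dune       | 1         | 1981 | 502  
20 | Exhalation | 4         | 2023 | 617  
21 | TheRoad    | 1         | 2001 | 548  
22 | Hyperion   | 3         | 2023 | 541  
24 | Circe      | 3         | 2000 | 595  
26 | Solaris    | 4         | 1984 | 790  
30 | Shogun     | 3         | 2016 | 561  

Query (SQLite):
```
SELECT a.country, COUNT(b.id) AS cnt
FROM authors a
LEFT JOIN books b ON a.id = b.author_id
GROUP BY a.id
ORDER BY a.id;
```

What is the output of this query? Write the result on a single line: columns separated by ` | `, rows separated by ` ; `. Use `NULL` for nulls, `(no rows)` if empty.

Kenya | 2 ; Chile | 0 ; Kenya | 5 ; UK | 4

LEFT JOIN keeps every authors row; unmatched ones get NULL for books columns.
Group by authors.id and compute COUNT(b.id). COUNT(col) of an all-NULL group is 0.
  1: ids {16, 21} → COUNT(b.id)=2
  2: ids {—} → COUNT(b.id)=0
  3: ids {6, 8, 22, 24, 30} → COUNT(b.id)=5
  4: ids {5, 10, 20, 26} → COUNT(b.id)=4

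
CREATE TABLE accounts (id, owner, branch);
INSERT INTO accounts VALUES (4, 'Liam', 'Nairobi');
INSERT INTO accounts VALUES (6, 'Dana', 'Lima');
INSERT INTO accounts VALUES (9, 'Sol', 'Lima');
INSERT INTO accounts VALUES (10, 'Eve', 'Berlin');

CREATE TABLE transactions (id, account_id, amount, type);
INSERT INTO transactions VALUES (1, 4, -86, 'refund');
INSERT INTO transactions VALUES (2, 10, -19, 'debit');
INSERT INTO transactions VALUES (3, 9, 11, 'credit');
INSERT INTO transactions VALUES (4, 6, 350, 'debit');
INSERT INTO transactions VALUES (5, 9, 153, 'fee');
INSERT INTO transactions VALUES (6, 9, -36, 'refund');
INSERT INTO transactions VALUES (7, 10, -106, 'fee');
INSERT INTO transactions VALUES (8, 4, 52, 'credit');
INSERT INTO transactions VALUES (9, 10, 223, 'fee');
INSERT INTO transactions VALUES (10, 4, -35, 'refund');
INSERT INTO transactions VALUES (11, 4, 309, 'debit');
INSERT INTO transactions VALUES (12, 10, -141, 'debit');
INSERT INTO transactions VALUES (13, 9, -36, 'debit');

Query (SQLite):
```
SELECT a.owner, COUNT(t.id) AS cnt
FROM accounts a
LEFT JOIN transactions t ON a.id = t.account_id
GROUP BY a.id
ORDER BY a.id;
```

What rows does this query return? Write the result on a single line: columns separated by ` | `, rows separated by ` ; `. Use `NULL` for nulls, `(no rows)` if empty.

Liam | 4 ; Dana | 1 ; Sol | 4 ; Eve | 4

LEFT JOIN keeps every accounts row; unmatched ones get NULL for transactions columns.
Group by accounts.id and compute COUNT(t.id). COUNT(col) of an all-NULL group is 0.
  4: ids {1, 8, 10, 11} → COUNT(t.id)=4
  6: ids {4} → COUNT(t.id)=1
  9: ids {3, 5, 6, 13} → COUNT(t.id)=4
  10: ids {2, 7, 9, 12} → COUNT(t.id)=4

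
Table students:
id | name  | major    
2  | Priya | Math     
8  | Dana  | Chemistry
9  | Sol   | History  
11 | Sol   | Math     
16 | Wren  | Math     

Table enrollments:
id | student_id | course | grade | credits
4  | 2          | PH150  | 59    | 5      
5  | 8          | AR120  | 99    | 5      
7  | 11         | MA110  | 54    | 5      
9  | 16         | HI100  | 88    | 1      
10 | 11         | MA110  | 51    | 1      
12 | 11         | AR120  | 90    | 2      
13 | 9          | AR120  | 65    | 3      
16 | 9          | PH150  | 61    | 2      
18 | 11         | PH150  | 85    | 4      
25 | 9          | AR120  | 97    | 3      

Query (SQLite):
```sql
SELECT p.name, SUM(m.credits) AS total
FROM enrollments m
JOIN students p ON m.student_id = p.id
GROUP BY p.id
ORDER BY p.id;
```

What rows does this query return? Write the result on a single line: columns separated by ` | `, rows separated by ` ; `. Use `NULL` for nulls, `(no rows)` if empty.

Priya | 5 ; Dana | 5 ; Sol | 8 ; Sol | 12 ; Wren | 1

Join each enrollments row to its students via student_id.
Group joined rows by students.id; compute SUM(m.credits) per group.
  2: ids {4} → SUM(m.credits)=5
  8: ids {5} → SUM(m.credits)=5
  9: ids {13, 16, 25} → SUM(m.credits)=8
  11: ids {7, 10, 12, 18} → SUM(m.credits)=12
  16: ids {9} → SUM(m.credits)=1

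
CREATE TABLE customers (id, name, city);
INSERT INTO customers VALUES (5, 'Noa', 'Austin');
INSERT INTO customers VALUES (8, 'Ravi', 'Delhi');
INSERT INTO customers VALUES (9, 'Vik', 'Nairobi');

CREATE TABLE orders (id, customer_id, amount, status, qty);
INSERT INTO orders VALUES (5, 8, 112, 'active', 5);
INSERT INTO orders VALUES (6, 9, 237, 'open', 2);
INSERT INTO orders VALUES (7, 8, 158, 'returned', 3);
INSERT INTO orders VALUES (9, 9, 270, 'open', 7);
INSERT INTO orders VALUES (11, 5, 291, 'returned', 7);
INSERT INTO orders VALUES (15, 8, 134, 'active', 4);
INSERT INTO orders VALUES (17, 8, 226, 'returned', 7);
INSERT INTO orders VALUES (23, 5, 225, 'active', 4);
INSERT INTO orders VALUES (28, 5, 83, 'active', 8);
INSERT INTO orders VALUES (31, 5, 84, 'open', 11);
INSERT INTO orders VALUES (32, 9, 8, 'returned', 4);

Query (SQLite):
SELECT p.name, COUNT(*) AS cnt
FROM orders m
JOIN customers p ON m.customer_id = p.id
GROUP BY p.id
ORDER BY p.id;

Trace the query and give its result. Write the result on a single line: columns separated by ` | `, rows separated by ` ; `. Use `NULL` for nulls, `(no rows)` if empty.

Noa | 4 ; Ravi | 4 ; Vik | 3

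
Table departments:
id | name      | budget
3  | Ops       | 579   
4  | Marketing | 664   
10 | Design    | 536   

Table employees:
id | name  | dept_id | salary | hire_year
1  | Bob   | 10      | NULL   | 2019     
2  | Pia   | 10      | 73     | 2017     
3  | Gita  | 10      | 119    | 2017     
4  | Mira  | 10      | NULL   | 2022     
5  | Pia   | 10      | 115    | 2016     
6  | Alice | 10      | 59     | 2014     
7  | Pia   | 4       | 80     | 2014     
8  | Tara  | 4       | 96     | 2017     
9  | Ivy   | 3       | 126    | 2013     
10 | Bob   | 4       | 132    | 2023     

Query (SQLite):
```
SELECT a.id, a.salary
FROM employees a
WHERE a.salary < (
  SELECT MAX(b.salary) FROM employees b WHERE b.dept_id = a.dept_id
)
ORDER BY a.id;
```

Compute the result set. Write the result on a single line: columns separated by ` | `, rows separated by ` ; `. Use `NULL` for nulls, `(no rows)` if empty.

2 | 73 ; 5 | 115 ; 6 | 59 ; 7 | 80 ; 8 | 96

For each employees row a, compute MAX(salary) over rows sharing a.dept_id.
Keep row a if a.salary < that per-group MAX.
  dept_id=3: MAX(salary) = 126
  dept_id=4: MAX(salary) = 132
  dept_id=10: MAX(salary) = 119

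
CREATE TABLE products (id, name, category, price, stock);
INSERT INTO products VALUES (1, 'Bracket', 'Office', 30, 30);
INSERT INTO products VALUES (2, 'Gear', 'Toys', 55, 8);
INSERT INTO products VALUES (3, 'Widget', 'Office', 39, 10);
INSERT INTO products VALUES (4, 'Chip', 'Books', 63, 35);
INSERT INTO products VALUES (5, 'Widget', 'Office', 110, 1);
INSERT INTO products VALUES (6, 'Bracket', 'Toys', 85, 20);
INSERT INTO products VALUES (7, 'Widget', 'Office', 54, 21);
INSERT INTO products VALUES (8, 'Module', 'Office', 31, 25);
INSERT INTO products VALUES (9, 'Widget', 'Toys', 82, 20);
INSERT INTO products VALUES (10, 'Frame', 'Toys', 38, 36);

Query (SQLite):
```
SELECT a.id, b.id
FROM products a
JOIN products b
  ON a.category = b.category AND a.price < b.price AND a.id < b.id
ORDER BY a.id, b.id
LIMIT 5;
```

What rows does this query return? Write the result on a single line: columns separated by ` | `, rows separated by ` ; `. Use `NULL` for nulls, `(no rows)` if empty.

1 | 3 ; 1 | 5 ; 1 | 7 ; 1 | 8 ; 2 | 6

Pairs (a,b) with same category, a.price < b.price, a.id < b.id.
category groups: Books:{4} Office:{1,3,5,7,8} Toys:{2,6,9,10}
Ordered by (a.id, b.id); first 5.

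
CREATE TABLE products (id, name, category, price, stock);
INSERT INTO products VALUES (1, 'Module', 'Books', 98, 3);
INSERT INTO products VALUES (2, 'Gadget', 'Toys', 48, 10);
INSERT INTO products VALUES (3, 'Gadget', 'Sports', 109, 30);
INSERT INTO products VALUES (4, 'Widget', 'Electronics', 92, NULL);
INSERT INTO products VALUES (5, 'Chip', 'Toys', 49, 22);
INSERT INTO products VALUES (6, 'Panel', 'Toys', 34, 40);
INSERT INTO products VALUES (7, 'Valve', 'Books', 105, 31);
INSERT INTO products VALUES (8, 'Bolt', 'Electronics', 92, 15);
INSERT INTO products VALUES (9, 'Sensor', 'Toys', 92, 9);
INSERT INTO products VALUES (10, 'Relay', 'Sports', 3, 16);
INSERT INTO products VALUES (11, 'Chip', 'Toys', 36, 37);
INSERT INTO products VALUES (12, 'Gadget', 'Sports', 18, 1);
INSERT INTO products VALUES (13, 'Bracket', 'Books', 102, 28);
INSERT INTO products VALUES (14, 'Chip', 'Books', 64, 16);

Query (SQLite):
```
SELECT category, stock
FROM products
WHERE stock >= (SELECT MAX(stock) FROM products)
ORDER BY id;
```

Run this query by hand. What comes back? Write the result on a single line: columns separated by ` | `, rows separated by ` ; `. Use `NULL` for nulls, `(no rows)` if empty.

Toys | 40

Scalar subquery: MAX(stock) over all products rows = 40.
Keep rows where stock >= that value.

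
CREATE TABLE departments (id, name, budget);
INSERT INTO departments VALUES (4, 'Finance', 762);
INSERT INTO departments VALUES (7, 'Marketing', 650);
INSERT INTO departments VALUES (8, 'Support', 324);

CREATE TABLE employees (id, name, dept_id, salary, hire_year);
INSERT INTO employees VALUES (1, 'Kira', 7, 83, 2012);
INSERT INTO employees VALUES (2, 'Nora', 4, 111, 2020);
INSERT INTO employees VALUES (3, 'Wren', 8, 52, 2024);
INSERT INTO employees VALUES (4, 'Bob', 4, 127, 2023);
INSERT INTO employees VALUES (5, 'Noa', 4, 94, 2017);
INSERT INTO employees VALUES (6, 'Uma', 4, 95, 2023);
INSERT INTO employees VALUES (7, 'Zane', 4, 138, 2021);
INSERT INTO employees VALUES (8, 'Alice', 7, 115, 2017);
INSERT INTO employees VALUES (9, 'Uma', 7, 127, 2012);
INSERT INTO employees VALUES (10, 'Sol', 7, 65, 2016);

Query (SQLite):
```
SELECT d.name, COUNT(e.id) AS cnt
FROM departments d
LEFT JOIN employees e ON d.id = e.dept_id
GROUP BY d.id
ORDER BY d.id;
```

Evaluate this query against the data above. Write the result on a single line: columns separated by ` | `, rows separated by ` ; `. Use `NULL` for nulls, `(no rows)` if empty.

LEFT JOIN keeps every departments row; unmatched ones get NULL for employees columns.
Group by departments.id and compute COUNT(e.id). COUNT(col) of an all-NULL group is 0.
  4: ids {2, 4, 5, 6, 7} → COUNT(e.id)=5
  7: ids {1, 8, 9, 10} → COUNT(e.id)=4
  8: ids {3} → COUNT(e.id)=1

Finance | 5 ; Marketing | 4 ; Support | 1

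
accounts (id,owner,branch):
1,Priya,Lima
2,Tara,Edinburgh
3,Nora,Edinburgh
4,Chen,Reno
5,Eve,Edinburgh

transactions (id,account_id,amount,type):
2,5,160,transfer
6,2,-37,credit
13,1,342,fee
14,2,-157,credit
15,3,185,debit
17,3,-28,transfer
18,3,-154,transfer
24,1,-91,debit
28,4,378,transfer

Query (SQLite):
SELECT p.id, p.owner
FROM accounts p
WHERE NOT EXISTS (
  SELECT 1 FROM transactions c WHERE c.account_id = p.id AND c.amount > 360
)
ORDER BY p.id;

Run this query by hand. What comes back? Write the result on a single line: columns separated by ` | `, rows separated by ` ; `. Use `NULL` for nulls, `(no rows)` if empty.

1 | Priya ; 2 | Tara ; 3 | Nora ; 5 | Eve

For each accounts row, check whether any transactions with matching account_id has amount > 360.
Keep rows where that is false.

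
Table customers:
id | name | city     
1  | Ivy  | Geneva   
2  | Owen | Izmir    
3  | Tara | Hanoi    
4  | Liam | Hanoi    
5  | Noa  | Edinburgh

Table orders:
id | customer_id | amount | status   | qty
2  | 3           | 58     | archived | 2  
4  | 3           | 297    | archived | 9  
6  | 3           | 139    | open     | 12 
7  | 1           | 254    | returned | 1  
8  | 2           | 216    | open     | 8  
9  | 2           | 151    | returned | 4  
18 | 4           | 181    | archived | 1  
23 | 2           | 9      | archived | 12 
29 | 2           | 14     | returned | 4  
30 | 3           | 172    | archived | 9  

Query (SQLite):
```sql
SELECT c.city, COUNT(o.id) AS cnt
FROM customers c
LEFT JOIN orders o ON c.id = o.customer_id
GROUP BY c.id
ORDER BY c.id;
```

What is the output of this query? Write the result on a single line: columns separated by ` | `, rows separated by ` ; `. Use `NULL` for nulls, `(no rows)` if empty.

Geneva | 1 ; Izmir | 4 ; Hanoi | 4 ; Hanoi | 1 ; Edinburgh | 0

LEFT JOIN keeps every customers row; unmatched ones get NULL for orders columns.
Group by customers.id and compute COUNT(o.id). COUNT(col) of an all-NULL group is 0.
  1: ids {7} → COUNT(o.id)=1
  2: ids {8, 9, 23, 29} → COUNT(o.id)=4
  3: ids {2, 4, 6, 30} → COUNT(o.id)=4
  4: ids {18} → COUNT(o.id)=1
  5: ids {—} → COUNT(o.id)=0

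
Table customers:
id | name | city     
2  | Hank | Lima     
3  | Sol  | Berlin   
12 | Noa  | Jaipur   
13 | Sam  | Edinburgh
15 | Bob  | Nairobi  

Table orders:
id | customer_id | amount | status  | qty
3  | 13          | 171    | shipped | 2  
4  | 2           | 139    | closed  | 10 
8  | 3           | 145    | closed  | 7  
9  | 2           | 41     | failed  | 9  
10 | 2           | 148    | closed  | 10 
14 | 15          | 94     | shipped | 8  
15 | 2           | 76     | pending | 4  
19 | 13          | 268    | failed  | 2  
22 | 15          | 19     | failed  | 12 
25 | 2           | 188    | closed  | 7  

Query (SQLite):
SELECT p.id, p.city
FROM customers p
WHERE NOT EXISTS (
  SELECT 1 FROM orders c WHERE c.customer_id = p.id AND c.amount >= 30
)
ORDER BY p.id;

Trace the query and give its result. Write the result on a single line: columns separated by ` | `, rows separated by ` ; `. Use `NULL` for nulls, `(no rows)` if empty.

For each customers row, check whether any orders with matching customer_id has amount >= 30.
Keep rows where that is false.

12 | Jaipur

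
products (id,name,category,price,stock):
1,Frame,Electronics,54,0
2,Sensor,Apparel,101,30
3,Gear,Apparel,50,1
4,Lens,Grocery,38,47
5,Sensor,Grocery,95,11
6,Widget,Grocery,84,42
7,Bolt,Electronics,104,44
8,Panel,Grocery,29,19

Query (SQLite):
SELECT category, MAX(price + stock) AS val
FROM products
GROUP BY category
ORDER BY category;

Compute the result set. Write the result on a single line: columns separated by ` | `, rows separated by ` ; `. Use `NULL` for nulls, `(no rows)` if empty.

Apparel | 131 ; Electronics | 148 ; Grocery | 126

For each row compute price + stock.
Group by category; take MAX of the expression per group.
  Apparel: ids {2, 3} → MAX(price + stock)=131
  Electronics: ids {1, 7} → MAX(price + stock)=148
  Grocery: ids {4, 5, 6, 8} → MAX(price + stock)=126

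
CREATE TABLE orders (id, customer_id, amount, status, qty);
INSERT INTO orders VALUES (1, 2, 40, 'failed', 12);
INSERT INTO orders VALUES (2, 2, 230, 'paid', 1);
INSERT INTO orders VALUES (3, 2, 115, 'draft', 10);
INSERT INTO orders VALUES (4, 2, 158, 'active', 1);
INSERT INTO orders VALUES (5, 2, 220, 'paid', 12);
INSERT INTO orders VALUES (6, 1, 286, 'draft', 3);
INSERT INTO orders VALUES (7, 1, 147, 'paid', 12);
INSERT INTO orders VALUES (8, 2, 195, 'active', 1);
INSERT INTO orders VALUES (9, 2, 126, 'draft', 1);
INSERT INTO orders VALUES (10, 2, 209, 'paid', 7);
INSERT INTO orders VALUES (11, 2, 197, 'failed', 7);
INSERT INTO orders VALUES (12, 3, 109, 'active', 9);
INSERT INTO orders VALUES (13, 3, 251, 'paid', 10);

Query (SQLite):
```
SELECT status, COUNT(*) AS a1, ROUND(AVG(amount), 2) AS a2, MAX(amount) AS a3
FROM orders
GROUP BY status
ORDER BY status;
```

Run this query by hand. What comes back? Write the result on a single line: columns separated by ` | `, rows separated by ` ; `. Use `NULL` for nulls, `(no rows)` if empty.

active | 3 | 154 | 195 ; draft | 3 | 175.67 | 286 ; failed | 2 | 118.5 | 197 ; paid | 5 | 211.4 | 251

Group orders by status.
Per group compute: COUNT(*), ROUND(AVG(amount), 2), MAX(amount).
  active: ids {4, 8, 12} → COUNT(*)=3, ROUND(AVG(amount), 2)=154, MAX(amount)=195
  draft: ids {3, 6, 9} → COUNT(*)=3, ROUND(AVG(amount), 2)=175.67, MAX(amount)=286
  failed: ids {1, 11} → COUNT(*)=2, ROUND(AVG(amount), 2)=118.5, MAX(amount)=197
  paid: ids {2, 5, 7, 10, 13} → COUNT(*)=5, ROUND(AVG(amount), 2)=211.4, MAX(amount)=251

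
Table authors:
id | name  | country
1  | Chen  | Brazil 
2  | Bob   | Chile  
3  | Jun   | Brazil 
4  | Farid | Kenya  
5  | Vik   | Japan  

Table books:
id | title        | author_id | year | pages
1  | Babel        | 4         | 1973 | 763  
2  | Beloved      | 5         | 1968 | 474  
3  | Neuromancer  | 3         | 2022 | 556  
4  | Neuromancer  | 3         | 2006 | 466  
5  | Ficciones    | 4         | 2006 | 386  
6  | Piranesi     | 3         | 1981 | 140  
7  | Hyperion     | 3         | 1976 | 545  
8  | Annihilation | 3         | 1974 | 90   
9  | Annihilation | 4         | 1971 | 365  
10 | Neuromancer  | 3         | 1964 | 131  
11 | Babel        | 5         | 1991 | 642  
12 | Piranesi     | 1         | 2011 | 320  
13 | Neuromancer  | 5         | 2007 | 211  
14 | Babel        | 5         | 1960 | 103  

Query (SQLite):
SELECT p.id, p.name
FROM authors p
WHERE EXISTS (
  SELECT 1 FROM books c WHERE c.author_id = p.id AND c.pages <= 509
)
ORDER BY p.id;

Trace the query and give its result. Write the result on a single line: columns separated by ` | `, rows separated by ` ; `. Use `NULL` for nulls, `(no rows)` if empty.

For each authors row, check whether any books with matching author_id has pages <= 509.
Keep rows where that is true.

1 | Chen ; 3 | Jun ; 4 | Farid ; 5 | Vik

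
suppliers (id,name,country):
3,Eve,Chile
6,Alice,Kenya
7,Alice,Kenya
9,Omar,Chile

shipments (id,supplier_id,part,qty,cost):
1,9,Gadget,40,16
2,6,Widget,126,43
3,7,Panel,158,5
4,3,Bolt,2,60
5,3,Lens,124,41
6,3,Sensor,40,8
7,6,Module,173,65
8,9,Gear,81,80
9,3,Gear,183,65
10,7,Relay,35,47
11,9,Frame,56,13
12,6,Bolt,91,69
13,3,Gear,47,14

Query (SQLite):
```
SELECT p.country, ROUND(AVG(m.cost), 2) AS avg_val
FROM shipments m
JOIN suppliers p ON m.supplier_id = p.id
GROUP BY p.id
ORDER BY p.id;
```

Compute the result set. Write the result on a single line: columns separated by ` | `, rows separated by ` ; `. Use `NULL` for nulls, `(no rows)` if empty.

Join each shipments row to its suppliers via supplier_id.
Group joined rows by suppliers.id; compute ROUND(AVG(m.cost), 2) per group.
  3: ids {4, 5, 6, 9, 13} → ROUND(AVG(m.cost), 2)=37.6
  6: ids {2, 7, 12} → ROUND(AVG(m.cost), 2)=59
  7: ids {3, 10} → ROUND(AVG(m.cost), 2)=26
  9: ids {1, 8, 11} → ROUND(AVG(m.cost), 2)=36.33

Chile | 37.6 ; Kenya | 59 ; Kenya | 26 ; Chile | 36.33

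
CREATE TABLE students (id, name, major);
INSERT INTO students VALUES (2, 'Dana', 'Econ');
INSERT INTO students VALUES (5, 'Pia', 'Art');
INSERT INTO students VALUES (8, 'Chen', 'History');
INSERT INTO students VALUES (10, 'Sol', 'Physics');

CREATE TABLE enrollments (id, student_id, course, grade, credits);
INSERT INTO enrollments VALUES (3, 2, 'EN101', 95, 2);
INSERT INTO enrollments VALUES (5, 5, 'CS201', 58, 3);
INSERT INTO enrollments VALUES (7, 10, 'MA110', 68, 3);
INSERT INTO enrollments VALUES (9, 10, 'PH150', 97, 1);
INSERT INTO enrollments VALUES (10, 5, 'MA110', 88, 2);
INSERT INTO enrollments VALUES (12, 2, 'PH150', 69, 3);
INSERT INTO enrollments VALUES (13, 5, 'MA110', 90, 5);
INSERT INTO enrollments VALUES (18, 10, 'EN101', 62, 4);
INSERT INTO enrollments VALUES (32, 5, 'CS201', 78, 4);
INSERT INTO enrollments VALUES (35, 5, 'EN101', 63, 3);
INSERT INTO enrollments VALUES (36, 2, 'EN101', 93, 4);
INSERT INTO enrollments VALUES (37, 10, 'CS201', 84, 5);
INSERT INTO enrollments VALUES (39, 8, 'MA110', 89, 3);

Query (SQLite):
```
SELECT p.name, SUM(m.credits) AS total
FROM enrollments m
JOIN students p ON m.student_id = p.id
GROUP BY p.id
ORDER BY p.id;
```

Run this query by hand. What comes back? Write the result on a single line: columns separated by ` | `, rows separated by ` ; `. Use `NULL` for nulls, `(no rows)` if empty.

Join each enrollments row to its students via student_id.
Group joined rows by students.id; compute SUM(m.credits) per group.
  2: ids {3, 12, 36} → SUM(m.credits)=9
  5: ids {5, 10, 13, 32, 35} → SUM(m.credits)=17
  8: ids {39} → SUM(m.credits)=3
  10: ids {7, 9, 18, 37} → SUM(m.credits)=13

Dana | 9 ; Pia | 17 ; Chen | 3 ; Sol | 13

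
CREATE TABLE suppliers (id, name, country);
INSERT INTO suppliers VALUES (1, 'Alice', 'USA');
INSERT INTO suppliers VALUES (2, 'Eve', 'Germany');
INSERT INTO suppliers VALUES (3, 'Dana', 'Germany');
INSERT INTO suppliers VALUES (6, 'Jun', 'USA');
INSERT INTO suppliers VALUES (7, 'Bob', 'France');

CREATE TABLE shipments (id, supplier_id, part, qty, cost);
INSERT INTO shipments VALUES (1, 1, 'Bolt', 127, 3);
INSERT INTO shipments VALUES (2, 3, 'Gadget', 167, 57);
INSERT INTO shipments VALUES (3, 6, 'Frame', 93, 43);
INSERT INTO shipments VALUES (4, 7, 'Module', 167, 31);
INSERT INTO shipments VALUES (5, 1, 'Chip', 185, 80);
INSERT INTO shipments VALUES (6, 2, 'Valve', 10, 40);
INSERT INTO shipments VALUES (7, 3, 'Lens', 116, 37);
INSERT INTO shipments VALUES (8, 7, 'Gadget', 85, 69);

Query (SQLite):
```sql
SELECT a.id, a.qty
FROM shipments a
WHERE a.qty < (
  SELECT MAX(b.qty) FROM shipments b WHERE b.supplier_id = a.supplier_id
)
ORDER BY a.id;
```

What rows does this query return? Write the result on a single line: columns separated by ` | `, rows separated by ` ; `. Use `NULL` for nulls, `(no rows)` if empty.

1 | 127 ; 7 | 116 ; 8 | 85

For each shipments row a, compute MAX(qty) over rows sharing a.supplier_id.
Keep row a if a.qty < that per-group MAX.
  supplier_id=1: MAX(qty) = 185
  supplier_id=2: MAX(qty) = 10
  supplier_id=3: MAX(qty) = 167
  supplier_id=6: MAX(qty) = 93
  supplier_id=7: MAX(qty) = 167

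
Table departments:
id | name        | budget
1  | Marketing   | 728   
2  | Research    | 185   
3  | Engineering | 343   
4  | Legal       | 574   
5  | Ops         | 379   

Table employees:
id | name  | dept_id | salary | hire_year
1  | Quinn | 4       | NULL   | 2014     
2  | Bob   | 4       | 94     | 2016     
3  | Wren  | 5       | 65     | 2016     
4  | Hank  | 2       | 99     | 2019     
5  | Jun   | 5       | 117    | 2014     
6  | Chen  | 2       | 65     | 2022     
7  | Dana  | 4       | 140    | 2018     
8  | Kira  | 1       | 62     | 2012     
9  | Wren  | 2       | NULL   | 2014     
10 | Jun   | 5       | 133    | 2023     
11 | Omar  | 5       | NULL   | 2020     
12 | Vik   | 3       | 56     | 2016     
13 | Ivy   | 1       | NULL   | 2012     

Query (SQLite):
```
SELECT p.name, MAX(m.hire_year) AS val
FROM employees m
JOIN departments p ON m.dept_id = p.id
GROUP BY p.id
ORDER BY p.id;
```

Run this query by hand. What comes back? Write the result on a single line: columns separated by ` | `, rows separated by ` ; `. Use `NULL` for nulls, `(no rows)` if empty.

Marketing | 2012 ; Research | 2022 ; Engineering | 2016 ; Legal | 2018 ; Ops | 2023

Join each employees row to its departments via dept_id.
Group joined rows by departments.id; compute MAX(m.hire_year) per group.
  1: ids {8, 13} → MAX(m.hire_year)=2012
  2: ids {4, 6, 9} → MAX(m.hire_year)=2022
  3: ids {12} → MAX(m.hire_year)=2016
  4: ids {1, 2, 7} → MAX(m.hire_year)=2018
  5: ids {3, 5, 10, 11} → MAX(m.hire_year)=2023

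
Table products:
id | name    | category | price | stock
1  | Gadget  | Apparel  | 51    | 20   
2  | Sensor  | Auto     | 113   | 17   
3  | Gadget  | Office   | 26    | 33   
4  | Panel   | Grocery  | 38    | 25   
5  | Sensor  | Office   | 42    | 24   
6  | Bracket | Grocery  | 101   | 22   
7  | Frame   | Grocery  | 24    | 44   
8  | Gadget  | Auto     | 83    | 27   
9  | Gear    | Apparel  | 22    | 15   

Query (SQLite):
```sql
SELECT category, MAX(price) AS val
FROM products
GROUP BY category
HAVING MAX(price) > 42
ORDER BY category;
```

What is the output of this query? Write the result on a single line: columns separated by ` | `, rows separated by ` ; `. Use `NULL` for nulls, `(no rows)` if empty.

Partition products by category; compute MAX(price) within each group.
HAVING: keep groups where MAX(price) > 42.
  Apparel: ids {1, 9} → MAX(price)=51
  Auto: ids {2, 8} → MAX(price)=113
  Grocery: ids {4, 6, 7} → MAX(price)=101
  Office: ids {3, 5} → MAX(price)=42

Apparel | 51 ; Auto | 113 ; Grocery | 101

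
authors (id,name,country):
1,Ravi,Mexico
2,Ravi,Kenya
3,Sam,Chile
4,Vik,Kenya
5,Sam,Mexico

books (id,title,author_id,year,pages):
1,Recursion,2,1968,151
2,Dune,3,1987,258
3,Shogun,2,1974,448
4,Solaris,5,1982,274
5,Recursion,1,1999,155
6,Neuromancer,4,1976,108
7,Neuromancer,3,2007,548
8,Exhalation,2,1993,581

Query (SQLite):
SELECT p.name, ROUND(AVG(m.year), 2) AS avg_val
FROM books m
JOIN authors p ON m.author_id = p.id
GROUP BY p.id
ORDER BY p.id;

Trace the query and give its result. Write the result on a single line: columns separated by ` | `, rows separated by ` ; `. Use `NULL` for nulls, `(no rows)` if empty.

Ravi | 1999 ; Ravi | 1978.33 ; Sam | 1997 ; Vik | 1976 ; Sam | 1982

Join each books row to its authors via author_id.
Group joined rows by authors.id; compute ROUND(AVG(m.year), 2) per group.
  1: ids {5} → ROUND(AVG(m.year), 2)=1999
  2: ids {1, 3, 8} → ROUND(AVG(m.year), 2)=1978.33
  3: ids {2, 7} → ROUND(AVG(m.year), 2)=1997
  4: ids {6} → ROUND(AVG(m.year), 2)=1976
  5: ids {4} → ROUND(AVG(m.year), 2)=1982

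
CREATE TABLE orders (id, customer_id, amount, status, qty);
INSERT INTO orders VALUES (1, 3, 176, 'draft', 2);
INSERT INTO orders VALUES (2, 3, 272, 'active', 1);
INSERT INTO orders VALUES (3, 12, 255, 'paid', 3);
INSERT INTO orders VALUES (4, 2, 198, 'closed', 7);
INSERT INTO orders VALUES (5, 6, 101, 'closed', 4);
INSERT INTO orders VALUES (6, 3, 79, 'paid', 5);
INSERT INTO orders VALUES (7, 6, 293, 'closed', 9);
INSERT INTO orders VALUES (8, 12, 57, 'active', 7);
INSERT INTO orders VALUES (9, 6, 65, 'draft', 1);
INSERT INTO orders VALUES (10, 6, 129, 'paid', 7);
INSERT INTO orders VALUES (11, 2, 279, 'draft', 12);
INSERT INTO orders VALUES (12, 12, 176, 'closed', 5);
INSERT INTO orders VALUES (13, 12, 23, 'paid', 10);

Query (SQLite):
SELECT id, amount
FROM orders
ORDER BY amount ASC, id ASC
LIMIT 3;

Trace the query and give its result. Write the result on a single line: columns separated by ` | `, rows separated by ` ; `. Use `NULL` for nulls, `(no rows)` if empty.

Sort by amount asc, tiebreak id asc: (23, id=13), (57, id=8), (65, id=9), (79, id=6), (101, id=5), (129, id=10) …. Take first 3.

13 | 23 ; 8 | 57 ; 9 | 65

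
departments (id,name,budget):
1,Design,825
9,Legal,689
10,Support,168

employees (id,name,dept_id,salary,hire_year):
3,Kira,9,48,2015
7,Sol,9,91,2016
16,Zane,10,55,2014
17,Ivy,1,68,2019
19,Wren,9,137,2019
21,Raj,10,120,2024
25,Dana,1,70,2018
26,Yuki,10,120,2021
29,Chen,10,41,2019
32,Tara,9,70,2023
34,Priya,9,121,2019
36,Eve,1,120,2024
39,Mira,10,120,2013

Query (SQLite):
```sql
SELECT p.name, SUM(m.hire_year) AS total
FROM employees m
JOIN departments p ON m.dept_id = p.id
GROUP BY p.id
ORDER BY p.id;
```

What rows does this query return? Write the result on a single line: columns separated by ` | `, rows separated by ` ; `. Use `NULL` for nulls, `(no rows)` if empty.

Join each employees row to its departments via dept_id.
Group joined rows by departments.id; compute SUM(m.hire_year) per group.
  1: ids {17, 25, 36} → SUM(m.hire_year)=6061
  9: ids {3, 7, 19, 32, 34} → SUM(m.hire_year)=10092
  10: ids {16, 21, 26, 29, 39} → SUM(m.hire_year)=10091

Design | 6061 ; Legal | 10092 ; Support | 10091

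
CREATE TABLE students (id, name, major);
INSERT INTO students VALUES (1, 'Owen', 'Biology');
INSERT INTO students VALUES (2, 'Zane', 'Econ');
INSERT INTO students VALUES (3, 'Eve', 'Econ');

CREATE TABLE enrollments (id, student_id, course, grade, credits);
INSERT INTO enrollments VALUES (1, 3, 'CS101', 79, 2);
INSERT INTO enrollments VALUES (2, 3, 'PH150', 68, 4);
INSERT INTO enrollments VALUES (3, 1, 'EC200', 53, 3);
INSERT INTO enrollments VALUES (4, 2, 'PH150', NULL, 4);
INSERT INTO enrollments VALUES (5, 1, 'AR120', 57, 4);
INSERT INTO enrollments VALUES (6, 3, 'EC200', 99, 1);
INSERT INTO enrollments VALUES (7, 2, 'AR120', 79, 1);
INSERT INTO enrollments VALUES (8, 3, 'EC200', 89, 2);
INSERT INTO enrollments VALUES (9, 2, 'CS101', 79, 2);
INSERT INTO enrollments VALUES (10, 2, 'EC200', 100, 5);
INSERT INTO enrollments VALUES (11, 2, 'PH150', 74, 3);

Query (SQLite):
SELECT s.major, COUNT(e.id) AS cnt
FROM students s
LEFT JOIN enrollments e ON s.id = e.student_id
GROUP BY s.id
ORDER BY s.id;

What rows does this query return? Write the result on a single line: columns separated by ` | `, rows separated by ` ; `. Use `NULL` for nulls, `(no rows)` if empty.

Biology | 2 ; Econ | 5 ; Econ | 4

LEFT JOIN keeps every students row; unmatched ones get NULL for enrollments columns.
Group by students.id and compute COUNT(e.id). COUNT(col) of an all-NULL group is 0.
  1: ids {3, 5} → COUNT(e.id)=2
  2: ids {4, 7, 9, 10, 11} → COUNT(e.id)=5
  3: ids {1, 2, 6, 8} → COUNT(e.id)=4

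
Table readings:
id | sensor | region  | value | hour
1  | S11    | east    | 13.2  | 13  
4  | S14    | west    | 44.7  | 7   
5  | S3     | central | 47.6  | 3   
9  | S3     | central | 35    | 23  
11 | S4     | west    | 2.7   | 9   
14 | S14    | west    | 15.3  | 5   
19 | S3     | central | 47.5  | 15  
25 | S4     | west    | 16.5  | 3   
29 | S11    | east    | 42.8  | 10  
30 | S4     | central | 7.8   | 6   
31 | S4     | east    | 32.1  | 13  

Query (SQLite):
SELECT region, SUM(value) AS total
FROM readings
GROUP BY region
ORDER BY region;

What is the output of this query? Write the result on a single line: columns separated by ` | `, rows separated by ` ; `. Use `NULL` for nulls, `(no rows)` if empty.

central | 137.9 ; east | 88.1 ; west | 79.2

Partition readings by region; compute SUM(value) within each group.
  central: ids {5, 9, 19, 30} → SUM(value)=137.9
  east: ids {1, 29, 31} → SUM(value)=88.1
  west: ids {4, 11, 14, 25} → SUM(value)=79.2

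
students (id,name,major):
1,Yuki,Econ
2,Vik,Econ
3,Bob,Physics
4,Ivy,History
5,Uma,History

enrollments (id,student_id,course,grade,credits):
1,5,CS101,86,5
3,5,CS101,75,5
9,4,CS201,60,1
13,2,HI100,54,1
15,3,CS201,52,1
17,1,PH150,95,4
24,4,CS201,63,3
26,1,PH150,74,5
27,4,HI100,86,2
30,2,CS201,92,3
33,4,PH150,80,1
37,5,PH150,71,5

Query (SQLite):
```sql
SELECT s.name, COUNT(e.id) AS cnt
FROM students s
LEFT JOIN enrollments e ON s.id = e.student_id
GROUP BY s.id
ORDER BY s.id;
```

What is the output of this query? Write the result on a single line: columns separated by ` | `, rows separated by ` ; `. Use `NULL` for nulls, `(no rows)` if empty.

Yuki | 2 ; Vik | 2 ; Bob | 1 ; Ivy | 4 ; Uma | 3

LEFT JOIN keeps every students row; unmatched ones get NULL for enrollments columns.
Group by students.id and compute COUNT(e.id). COUNT(col) of an all-NULL group is 0.
  1: ids {17, 26} → COUNT(e.id)=2
  2: ids {13, 30} → COUNT(e.id)=2
  3: ids {15} → COUNT(e.id)=1
  4: ids {9, 24, 27, 33} → COUNT(e.id)=4
  5: ids {1, 3, 37} → COUNT(e.id)=3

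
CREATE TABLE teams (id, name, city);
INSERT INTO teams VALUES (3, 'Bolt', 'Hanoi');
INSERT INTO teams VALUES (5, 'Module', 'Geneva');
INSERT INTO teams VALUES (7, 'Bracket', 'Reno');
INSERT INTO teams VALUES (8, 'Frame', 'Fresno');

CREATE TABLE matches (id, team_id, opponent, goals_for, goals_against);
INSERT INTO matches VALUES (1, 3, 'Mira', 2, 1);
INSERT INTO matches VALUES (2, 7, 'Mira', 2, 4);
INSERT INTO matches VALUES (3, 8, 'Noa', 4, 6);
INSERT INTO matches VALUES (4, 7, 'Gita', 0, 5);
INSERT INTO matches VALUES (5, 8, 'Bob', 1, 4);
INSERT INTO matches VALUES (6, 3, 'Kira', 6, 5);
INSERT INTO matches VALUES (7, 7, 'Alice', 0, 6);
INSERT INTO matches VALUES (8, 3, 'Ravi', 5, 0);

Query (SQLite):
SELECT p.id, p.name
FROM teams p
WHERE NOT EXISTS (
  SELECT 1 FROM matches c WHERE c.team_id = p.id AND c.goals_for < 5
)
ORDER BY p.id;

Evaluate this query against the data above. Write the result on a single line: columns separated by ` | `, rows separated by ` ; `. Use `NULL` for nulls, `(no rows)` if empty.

5 | Module

For each teams row, check whether any matches with matching team_id has goals_for < 5.
Keep rows where that is false.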